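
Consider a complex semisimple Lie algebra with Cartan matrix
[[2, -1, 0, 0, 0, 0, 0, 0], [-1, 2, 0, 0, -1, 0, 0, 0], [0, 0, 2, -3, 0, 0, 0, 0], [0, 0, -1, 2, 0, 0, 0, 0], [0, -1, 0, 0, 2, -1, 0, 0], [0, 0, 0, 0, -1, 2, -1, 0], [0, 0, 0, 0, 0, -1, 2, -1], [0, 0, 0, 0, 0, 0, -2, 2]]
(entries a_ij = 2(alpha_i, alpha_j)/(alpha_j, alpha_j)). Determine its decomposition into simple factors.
C6 + G2

The diagram associated to this matrix has two connected components: the simple roots {alpha_1, alpha_2, alpha_5, alpha_6, alpha_7, alpha_8} form a chain of 6 nodes with a double edge at one end; the terminal node there is the unique long simple root (C_6), and {alpha_3, alpha_4} form two nodes joined by a triple edge (G_2). A semisimple Lie algebra decomposes uniquely as the direct sum of simple ideals, one per connected component of its Dynkin diagram, so g ≅ C_6 ⊕ G_2 (dimension 78 + 14 = 92).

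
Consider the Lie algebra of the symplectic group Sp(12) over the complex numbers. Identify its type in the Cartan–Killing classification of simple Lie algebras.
C6

This is sp(12), which has dimension 12(12+1)/2 = 78 and rank 12/2 = 6. In the classification of classical Lie algebras, the symplectic algebra sp(2n) has type C_n; here n = 6, so the Dynkin diagram is a chain of 6 nodes with a double edge at one end; the terminal node there is the unique long simple root (C_6). Hence the type is C_6.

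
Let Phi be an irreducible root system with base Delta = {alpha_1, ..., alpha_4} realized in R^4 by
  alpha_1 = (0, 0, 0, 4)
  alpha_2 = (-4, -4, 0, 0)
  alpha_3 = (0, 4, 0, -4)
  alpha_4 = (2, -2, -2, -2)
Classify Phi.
Compute the Cartan integers a_ij = 2(alpha_i, alpha_j)/(alpha_j, alpha_j); the resulting 4x4 Cartan matrix is
[[2, 0, -1, -1], [0, 2, -1, 0], [-2, -1, 2, 0], [-1, 0, 0, 2]].
The roots have two lengths (squared-length ratio 2:1); the short ones are alpha_{1,4}. The associated Dynkin diagram is a chain of 4 nodes with a double edge between the middle two (F_4), so the type is F_4.

F_4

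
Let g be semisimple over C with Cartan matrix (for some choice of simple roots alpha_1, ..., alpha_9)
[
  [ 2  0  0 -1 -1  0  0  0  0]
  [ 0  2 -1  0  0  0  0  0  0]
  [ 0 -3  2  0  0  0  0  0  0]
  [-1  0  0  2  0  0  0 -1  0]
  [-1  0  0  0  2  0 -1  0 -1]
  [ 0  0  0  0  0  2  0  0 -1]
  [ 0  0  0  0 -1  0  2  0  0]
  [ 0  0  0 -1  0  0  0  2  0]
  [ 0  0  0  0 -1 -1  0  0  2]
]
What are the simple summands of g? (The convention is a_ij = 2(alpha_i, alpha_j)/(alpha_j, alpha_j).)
The diagram associated to this matrix has two connected components: the simple roots {alpha_1, alpha_4, alpha_5, alpha_6, alpha_7, alpha_8, alpha_9} form a chain of 6 nodes with one extra node attached to the third node from one end (E_7), and {alpha_2, alpha_3} form two nodes joined by a triple edge (G_2). A semisimple Lie algebra decomposes uniquely as the direct sum of simple ideals, one per connected component of its Dynkin diagram, so g ≅ E_7 ⊕ G_2 (dimension 133 + 14 = 147).

E_7 + G_2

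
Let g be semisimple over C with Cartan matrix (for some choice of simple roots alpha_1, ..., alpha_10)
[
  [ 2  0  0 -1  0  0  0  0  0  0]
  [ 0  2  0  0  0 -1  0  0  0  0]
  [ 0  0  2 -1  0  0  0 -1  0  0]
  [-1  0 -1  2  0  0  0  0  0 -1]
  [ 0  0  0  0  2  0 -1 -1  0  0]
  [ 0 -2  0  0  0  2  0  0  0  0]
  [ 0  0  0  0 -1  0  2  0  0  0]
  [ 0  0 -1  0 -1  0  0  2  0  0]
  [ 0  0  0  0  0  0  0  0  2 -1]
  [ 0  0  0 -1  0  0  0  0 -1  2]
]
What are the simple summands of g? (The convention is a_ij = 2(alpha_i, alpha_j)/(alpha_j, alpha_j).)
B2 + E8

The diagram associated to this matrix has two connected components: the simple roots {alpha_2, alpha_6} form a chain of 2 nodes with a double edge at one end; the terminal node there is the unique short simple root (B_2), and {alpha_1, alpha_3, alpha_4, alpha_5, alpha_7, alpha_8, alpha_9, alpha_10} form a chain of 7 nodes with one extra node attached to the third node from one end (E_8). A semisimple Lie algebra decomposes uniquely as the direct sum of simple ideals, one per connected component of its Dynkin diagram, so g ≅ B_2 ⊕ E_8 (dimension 10 + 248 = 258).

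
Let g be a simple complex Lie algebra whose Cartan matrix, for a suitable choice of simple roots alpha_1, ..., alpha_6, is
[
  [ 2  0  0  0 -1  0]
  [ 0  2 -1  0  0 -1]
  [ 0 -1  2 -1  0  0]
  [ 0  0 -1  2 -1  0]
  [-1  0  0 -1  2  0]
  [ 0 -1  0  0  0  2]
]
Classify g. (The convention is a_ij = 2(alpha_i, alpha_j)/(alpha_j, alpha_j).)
The matrix has rank 6 with 2's on the diagonal. Reading the off-diagonal entries as Dynkin edges (a single edge where a_ij = a_ji = -1; a double or triple edge where a_ij * a_ji = 2 or 3), the diagram is a chain of 6 nodes with single edges (A_6). One simple-root ordering that puts it in standard form is (alpha_1, alpha_5, alpha_4, alpha_3, alpha_2, alpha_6). So the algebra is type A_6, i.e. sl(7).

type A_6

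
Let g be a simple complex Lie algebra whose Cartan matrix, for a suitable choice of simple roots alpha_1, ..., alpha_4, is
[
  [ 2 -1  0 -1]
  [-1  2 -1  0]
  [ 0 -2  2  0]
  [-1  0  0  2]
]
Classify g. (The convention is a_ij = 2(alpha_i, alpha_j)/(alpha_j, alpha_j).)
type C_4

The matrix has rank 4 with 2's on the diagonal. Reading the off-diagonal entries as Dynkin edges (a single edge where a_ij = a_ji = -1; a double or triple edge where a_ij * a_ji = 2 or 3), the diagram is a chain of 4 nodes with a double edge at one end; the terminal node there is the unique long simple root (C_4). One simple-root ordering that puts it in standard form is (alpha_4, alpha_1, alpha_2, alpha_3). So the algebra is type C_4, i.e. sp(8).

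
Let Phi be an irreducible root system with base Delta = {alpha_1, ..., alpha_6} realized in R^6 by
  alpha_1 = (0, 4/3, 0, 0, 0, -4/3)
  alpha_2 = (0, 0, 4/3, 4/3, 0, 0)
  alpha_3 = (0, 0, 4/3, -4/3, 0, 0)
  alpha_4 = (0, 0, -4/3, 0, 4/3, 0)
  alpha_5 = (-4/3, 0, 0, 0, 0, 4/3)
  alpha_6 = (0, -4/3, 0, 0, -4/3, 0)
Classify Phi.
Compute the Cartan integers a_ij = 2(alpha_i, alpha_j)/(alpha_j, alpha_j); the resulting 6x6 Cartan matrix is
[[2, 0, 0, 0, -1, -1], [0, 2, 0, -1, 0, 0], [0, 0, 2, -1, 0, 0], [0, -1, -1, 2, 0, -1], [-1, 0, 0, 0, 2, 0], [-1, 0, 0, -1, 0, 2]].
All simple roots have the same length, so the diagram is simply laced. The associated Dynkin diagram is a chain of 4 nodes with a fork of two nodes at one end (D_6), so the type is D_6 (the algebra so(12)).

type D_6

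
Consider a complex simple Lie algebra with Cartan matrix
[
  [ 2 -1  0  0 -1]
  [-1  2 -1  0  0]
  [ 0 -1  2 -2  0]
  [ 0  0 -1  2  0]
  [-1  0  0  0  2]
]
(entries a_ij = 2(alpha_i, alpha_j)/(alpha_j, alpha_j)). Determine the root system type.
B_5

The matrix has rank 5 with 2's on the diagonal. Reading the off-diagonal entries as Dynkin edges (a single edge where a_ij = a_ji = -1; a double or triple edge where a_ij * a_ji = 2 or 3), the diagram is a chain of 5 nodes with a double edge at one end; the terminal node there is the unique short simple root (B_5). One simple-root ordering that puts it in standard form is (alpha_5, alpha_1, alpha_2, alpha_3, alpha_4). So the algebra is type B_5, i.e. so(11).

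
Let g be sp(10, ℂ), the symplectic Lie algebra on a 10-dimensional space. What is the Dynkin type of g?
type C_5

This is sp(10), which has dimension 10(10+1)/2 = 55 and rank 10/2 = 5. In the classification of classical Lie algebras, the symplectic algebra sp(2n) has type C_n; here n = 5, so the Dynkin diagram is a chain of 5 nodes with a double edge at one end; the terminal node there is the unique long simple root (C_5). Hence the type is C_5.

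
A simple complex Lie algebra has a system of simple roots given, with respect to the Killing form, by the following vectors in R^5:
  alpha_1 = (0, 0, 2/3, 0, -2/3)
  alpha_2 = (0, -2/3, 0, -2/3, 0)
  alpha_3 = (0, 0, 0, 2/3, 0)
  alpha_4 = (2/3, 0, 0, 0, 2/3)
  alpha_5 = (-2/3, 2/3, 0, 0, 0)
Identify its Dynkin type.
Compute the Cartan integers a_ij = 2(alpha_i, alpha_j)/(alpha_j, alpha_j); the resulting 5x5 Cartan matrix is
[[2, 0, 0, -1, 0], [0, 2, -2, 0, -1], [0, -1, 2, 0, 0], [-1, 0, 0, 2, -1], [0, -1, 0, -1, 2]].
The roots have two lengths (squared-length ratio 2:1); the short ones are alpha_{3}. The associated Dynkin diagram is a chain of 5 nodes with a double edge at one end; the terminal node there is the unique short simple root (B_5), so the type is B_5 (the algebra so(11)).

type B_5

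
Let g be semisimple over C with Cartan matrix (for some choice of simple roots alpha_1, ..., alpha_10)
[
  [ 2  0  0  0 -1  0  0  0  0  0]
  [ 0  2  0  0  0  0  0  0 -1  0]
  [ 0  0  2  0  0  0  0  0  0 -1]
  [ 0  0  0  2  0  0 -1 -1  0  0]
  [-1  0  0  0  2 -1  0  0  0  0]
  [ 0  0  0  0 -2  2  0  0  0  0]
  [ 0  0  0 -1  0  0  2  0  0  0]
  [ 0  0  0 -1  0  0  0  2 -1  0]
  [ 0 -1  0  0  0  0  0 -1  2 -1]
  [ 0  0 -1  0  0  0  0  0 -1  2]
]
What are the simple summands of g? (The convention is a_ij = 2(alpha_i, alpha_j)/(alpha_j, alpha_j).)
C3 + E7

The diagram associated to this matrix has two connected components: the simple roots {alpha_1, alpha_5, alpha_6} form a chain of 3 nodes with a double edge at one end; the terminal node there is the unique long simple root (C_3), and {alpha_2, alpha_3, alpha_4, alpha_7, alpha_8, alpha_9, alpha_10} form a chain of 6 nodes with one extra node attached to the third node from one end (E_7). A semisimple Lie algebra decomposes uniquely as the direct sum of simple ideals, one per connected component of its Dynkin diagram, so g ≅ C_3 ⊕ E_7 (dimension 21 + 133 = 154).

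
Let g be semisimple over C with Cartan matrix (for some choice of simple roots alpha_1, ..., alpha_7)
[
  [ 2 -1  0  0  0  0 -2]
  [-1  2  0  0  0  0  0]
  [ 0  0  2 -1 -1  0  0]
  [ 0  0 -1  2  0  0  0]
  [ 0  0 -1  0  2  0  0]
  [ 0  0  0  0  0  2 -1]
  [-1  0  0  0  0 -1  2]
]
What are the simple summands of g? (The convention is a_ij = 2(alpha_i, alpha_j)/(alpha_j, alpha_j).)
A3 ⊕ F4

The diagram associated to this matrix has two connected components: the simple roots {alpha_3, alpha_4, alpha_5} form a chain of 3 nodes with single edges (A_3), and {alpha_1, alpha_2, alpha_6, alpha_7} form a chain of 4 nodes with a double edge between the middle two (F_4). A semisimple Lie algebra decomposes uniquely as the direct sum of simple ideals, one per connected component of its Dynkin diagram, so g ≅ A_3 ⊕ F_4 (dimension 15 + 52 = 67).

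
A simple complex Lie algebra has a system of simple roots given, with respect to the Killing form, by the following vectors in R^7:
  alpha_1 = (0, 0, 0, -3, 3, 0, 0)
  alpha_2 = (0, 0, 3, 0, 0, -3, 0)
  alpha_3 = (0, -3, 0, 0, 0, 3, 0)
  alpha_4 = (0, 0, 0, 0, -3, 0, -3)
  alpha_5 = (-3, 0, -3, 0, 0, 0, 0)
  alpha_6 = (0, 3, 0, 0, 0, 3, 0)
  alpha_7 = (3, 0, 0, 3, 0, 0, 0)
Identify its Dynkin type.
D7

Compute the Cartan integers a_ij = 2(alpha_i, alpha_j)/(alpha_j, alpha_j); the resulting 7x7 Cartan matrix is
[[2, 0, 0, -1, 0, 0, -1], [0, 2, -1, 0, -1, -1, 0], [0, -1, 2, 0, 0, 0, 0], [-1, 0, 0, 2, 0, 0, 0], [0, -1, 0, 0, 2, 0, -1], [0, -1, 0, 0, 0, 2, 0], [-1, 0, 0, 0, -1, 0, 2]].
All simple roots have the same length, so the diagram is simply laced. The associated Dynkin diagram is a chain of 5 nodes with a fork of two nodes at one end (D_7), so the type is D_7 (the algebra so(14)).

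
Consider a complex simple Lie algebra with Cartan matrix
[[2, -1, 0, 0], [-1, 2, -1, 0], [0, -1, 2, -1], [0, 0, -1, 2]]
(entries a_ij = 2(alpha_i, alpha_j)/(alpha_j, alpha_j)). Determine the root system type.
The matrix has rank 4 with 2's on the diagonal. Reading the off-diagonal entries as Dynkin edges (a single edge where a_ij = a_ji = -1; a double or triple edge where a_ij * a_ji = 2 or 3), the diagram is a chain of 4 nodes with single edges (A_4). One simple-root ordering that puts it in standard form is (alpha_4, alpha_3, alpha_2, alpha_1). So the algebra is type A_4, i.e. sl(5).

A4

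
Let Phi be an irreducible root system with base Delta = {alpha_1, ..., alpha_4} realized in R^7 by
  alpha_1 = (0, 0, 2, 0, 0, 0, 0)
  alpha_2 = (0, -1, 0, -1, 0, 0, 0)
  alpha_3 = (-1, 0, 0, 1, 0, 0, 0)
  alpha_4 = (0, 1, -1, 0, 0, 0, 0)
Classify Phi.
Compute the Cartan integers a_ij = 2(alpha_i, alpha_j)/(alpha_j, alpha_j); the resulting 4x4 Cartan matrix is
[[2, 0, 0, -2], [0, 2, -1, -1], [0, -1, 2, 0], [-1, -1, 0, 2]].
The roots have two lengths (squared-length ratio 2:1); the short ones are alpha_{2,3,4}. The associated Dynkin diagram is a chain of 4 nodes with a double edge at one end; the terminal node there is the unique long simple root (C_4), so the type is C_4 (the algebra sp(8)).

C_4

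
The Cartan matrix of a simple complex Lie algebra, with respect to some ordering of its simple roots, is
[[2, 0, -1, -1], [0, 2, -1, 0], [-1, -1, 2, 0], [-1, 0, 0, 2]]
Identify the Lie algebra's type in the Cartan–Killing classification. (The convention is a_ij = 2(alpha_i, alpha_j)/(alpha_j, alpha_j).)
The matrix has rank 4 with 2's on the diagonal. Reading the off-diagonal entries as Dynkin edges (a single edge where a_ij = a_ji = -1; a double or triple edge where a_ij * a_ji = 2 or 3), the diagram is a chain of 4 nodes with single edges (A_4). One simple-root ordering that puts it in standard form is (alpha_4, alpha_1, alpha_3, alpha_2). So the algebra is type A_4, i.e. sl(5).

A_4 (sl(5))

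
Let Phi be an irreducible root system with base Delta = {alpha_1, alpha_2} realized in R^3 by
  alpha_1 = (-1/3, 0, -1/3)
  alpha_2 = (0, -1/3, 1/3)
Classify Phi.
A2

Compute the Cartan integers a_ij = 2(alpha_i, alpha_j)/(alpha_j, alpha_j); the resulting 2x2 Cartan matrix is
[[2, -1], [-1, 2]].
All simple roots have the same length, so the diagram is simply laced. The associated Dynkin diagram is a chain of 2 nodes with single edges (A_2), so the type is A_2 (the algebra sl(3)).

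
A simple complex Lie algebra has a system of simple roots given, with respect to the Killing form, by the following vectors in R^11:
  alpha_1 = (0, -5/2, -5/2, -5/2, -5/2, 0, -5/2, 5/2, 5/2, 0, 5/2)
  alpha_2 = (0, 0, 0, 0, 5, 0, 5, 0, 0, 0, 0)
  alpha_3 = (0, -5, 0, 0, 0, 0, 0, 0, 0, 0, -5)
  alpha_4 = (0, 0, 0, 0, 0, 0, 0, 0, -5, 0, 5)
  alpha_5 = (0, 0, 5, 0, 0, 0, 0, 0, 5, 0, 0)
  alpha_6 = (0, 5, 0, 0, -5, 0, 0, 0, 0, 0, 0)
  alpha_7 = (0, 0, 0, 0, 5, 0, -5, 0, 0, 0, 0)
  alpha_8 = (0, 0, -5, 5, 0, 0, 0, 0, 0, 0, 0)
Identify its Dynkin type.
Compute the Cartan integers a_ij = 2(alpha_i, alpha_j)/(alpha_j, alpha_j); the resulting 8x8 Cartan matrix is
[[2, -1, 0, 0, 0, 0, 0, 0], [-1, 2, 0, 0, 0, -1, 0, 0], [0, 0, 2, -1, 0, -1, 0, 0], [0, 0, -1, 2, -1, 0, 0, 0], [0, 0, 0, -1, 2, 0, 0, -1], [0, -1, -1, 0, 0, 2, -1, 0], [0, 0, 0, 0, 0, -1, 2, 0], [0, 0, 0, 0, -1, 0, 0, 2]].
All simple roots have the same length, so the diagram is simply laced. The associated Dynkin diagram is a chain of 7 nodes with one extra node attached to the third node from one end (E_8), so the type is E_8.

E8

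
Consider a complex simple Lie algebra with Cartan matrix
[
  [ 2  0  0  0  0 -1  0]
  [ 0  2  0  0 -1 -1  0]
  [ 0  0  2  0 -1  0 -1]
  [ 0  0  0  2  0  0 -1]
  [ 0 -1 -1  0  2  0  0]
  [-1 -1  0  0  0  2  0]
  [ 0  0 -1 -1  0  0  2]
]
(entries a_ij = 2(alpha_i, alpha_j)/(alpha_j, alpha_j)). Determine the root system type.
type A_7

The matrix has rank 7 with 2's on the diagonal. Reading the off-diagonal entries as Dynkin edges (a single edge where a_ij = a_ji = -1; a double or triple edge where a_ij * a_ji = 2 or 3), the diagram is a chain of 7 nodes with single edges (A_7). One simple-root ordering that puts it in standard form is (alpha_1, alpha_6, alpha_2, alpha_5, alpha_3, alpha_7, alpha_4). So the algebra is type A_7, i.e. sl(8).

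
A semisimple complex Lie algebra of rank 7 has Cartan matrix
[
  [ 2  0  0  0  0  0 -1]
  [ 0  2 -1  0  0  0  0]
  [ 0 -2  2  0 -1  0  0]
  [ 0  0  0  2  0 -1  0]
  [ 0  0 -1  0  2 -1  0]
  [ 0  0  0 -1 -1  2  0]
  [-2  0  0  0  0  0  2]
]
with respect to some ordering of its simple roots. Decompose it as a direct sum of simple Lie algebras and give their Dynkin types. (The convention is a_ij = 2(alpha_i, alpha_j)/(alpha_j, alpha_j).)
The diagram associated to this matrix has two connected components: the simple roots {alpha_1, alpha_7} form a chain of 2 nodes with a double edge at one end; the terminal node there is the unique short simple root (B_2), and {alpha_2, alpha_3, alpha_4, alpha_5, alpha_6} form a chain of 5 nodes with a double edge at one end; the terminal node there is the unique short simple root (B_5). A semisimple Lie algebra decomposes uniquely as the direct sum of simple ideals, one per connected component of its Dynkin diagram, so g ≅ B_2 ⊕ B_5 (dimension 10 + 55 = 65).

B_2 ⊕ B_5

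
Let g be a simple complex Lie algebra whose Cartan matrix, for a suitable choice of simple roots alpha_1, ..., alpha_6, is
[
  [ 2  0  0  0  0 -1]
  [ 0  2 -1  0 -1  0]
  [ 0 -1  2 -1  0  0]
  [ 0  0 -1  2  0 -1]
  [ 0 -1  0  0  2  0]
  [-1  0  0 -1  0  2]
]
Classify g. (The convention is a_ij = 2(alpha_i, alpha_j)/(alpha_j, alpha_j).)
A6

The matrix has rank 6 with 2's on the diagonal. Reading the off-diagonal entries as Dynkin edges (a single edge where a_ij = a_ji = -1; a double or triple edge where a_ij * a_ji = 2 or 3), the diagram is a chain of 6 nodes with single edges (A_6). One simple-root ordering that puts it in standard form is (alpha_5, alpha_2, alpha_3, alpha_4, alpha_6, alpha_1). So the algebra is type A_6, i.e. sl(7).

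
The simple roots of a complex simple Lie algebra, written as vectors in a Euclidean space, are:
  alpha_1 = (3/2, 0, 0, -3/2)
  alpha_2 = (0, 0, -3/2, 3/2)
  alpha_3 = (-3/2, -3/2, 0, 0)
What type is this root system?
Compute the Cartan integers a_ij = 2(alpha_i, alpha_j)/(alpha_j, alpha_j); the resulting 3x3 Cartan matrix is
[[2, -1, -1], [-1, 2, 0], [-1, 0, 2]].
All simple roots have the same length, so the diagram is simply laced. The associated Dynkin diagram is a chain of 3 nodes with single edges (A_3), so the type is A_3 (the algebra sl(4)).

A_3 (sl(4))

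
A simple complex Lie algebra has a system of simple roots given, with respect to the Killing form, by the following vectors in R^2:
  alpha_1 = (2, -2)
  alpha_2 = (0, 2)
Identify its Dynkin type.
Compute the Cartan integers a_ij = 2(alpha_i, alpha_j)/(alpha_j, alpha_j); the resulting 2x2 Cartan matrix is
[[2, -2], [-1, 2]].
The roots have two lengths (squared-length ratio 2:1); the short ones are alpha_{2}. The associated Dynkin diagram is a chain of 2 nodes with a double edge at one end; the terminal node there is the unique short simple root (B_2), so the type is B_2 (the algebra so(5)).

B_2 (so(5))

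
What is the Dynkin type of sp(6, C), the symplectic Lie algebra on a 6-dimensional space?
C_3

This is sp(6), which has dimension 6(6+1)/2 = 21 and rank 6/2 = 3. In the classification of classical Lie algebras, the symplectic algebra sp(2n) has type C_n; here n = 3, so the Dynkin diagram is a chain of 3 nodes with a double edge at one end; the terminal node there is the unique long simple root (C_3). Hence the type is C_3.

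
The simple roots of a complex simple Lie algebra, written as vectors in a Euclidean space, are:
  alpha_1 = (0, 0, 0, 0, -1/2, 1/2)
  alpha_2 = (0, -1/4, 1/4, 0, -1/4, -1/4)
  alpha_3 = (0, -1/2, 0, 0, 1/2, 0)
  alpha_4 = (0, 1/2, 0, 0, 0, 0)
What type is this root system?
F_4

Compute the Cartan integers a_ij = 2(alpha_i, alpha_j)/(alpha_j, alpha_j); the resulting 4x4 Cartan matrix is
[[2, 0, -1, 0], [0, 2, 0, -1], [-1, 0, 2, -2], [0, -1, -1, 2]].
The roots have two lengths (squared-length ratio 2:1); the short ones are alpha_{2,4}. The associated Dynkin diagram is a chain of 4 nodes with a double edge between the middle two (F_4), so the type is F_4.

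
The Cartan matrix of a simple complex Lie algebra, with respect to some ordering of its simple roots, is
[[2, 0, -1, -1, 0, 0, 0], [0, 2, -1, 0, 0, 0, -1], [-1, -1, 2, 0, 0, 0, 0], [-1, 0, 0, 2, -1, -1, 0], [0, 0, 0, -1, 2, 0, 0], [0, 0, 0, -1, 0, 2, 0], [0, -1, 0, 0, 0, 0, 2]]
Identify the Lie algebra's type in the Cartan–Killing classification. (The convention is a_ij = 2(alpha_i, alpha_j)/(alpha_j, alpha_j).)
D_7

The matrix has rank 7 with 2's on the diagonal. Reading the off-diagonal entries as Dynkin edges (a single edge where a_ij = a_ji = -1; a double or triple edge where a_ij * a_ji = 2 or 3), the diagram is a chain of 5 nodes with a fork of two nodes at one end (D_7). One simple-root ordering that puts it in standard form is (alpha_7, alpha_2, alpha_3, alpha_1, alpha_4, alpha_5, alpha_6). So the algebra is type D_7, i.e. so(14).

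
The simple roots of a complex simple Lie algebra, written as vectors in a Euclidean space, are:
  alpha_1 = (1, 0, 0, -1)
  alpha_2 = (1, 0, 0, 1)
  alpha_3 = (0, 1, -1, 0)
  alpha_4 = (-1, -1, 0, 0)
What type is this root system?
Compute the Cartan integers a_ij = 2(alpha_i, alpha_j)/(alpha_j, alpha_j); the resulting 4x4 Cartan matrix is
[[2, 0, 0, -1], [0, 2, 0, -1], [0, 0, 2, -1], [-1, -1, -1, 2]].
All simple roots have the same length, so the diagram is simply laced. The associated Dynkin diagram is a chain of 2 nodes with a fork of two nodes at one end (D_4), so the type is D_4 (the algebra so(8)).

D_4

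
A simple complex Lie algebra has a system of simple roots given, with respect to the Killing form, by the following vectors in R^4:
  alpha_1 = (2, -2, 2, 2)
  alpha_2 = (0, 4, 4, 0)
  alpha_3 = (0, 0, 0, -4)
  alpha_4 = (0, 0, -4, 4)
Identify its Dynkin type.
type F_4

Compute the Cartan integers a_ij = 2(alpha_i, alpha_j)/(alpha_j, alpha_j); the resulting 4x4 Cartan matrix is
[[2, 0, -1, 0], [0, 2, 0, -1], [-1, 0, 2, -1], [0, -1, -2, 2]].
The roots have two lengths (squared-length ratio 2:1); the short ones are alpha_{1,3}. The associated Dynkin diagram is a chain of 4 nodes with a double edge between the middle two (F_4), so the type is F_4.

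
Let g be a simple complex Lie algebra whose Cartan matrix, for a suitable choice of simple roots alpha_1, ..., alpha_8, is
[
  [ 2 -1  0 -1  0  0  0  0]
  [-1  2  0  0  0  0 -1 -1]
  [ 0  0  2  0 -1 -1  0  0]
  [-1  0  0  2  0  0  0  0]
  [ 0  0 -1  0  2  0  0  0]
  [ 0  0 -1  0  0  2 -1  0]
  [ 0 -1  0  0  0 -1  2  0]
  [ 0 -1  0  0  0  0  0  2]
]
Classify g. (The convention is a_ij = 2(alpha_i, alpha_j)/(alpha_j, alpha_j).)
E_8

The matrix has rank 8 with 2's on the diagonal. Reading the off-diagonal entries as Dynkin edges (a single edge where a_ij = a_ji = -1; a double or triple edge where a_ij * a_ji = 2 or 3), the diagram is a chain of 7 nodes with one extra node attached to the third node from one end (E_8). One simple-root ordering that puts it in standard form is (alpha_4, alpha_8, alpha_1, alpha_2, alpha_7, alpha_6, alpha_3, alpha_5). So the algebra is type E_8.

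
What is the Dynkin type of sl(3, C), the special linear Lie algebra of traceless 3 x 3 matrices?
type A_2

This is sl(3), which has dimension 3^2 - 1 = 8 and rank 3 - 1 = 2 (a Cartan subalgebra is the diagonal traceless matrices). In the classification of classical Lie algebras, the special linear algebra sl(n+1) has type A_n; here n = 2, so the Dynkin diagram is a chain of 2 nodes with single edges (A_2). Hence the type is A_2.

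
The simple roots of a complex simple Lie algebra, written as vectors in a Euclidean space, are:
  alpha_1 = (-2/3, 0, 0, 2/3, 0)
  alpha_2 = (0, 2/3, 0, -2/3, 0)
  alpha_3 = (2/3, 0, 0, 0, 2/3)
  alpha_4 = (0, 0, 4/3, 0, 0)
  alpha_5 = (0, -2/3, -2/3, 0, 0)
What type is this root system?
C_5 (sp(10))

Compute the Cartan integers a_ij = 2(alpha_i, alpha_j)/(alpha_j, alpha_j); the resulting 5x5 Cartan matrix is
[[2, -1, -1, 0, 0], [-1, 2, 0, 0, -1], [-1, 0, 2, 0, 0], [0, 0, 0, 2, -2], [0, -1, 0, -1, 2]].
The roots have two lengths (squared-length ratio 2:1); the short ones are alpha_{1,2,3,5}. The associated Dynkin diagram is a chain of 5 nodes with a double edge at one end; the terminal node there is the unique long simple root (C_5), so the type is C_5 (the algebra sp(10)).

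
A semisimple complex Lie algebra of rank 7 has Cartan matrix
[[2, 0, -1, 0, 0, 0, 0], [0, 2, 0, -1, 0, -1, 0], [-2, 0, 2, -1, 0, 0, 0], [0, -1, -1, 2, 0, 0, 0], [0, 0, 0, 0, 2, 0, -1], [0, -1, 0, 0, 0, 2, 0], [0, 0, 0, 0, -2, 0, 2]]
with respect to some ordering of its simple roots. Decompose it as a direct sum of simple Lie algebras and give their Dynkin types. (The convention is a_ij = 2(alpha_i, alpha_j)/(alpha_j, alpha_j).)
The diagram associated to this matrix has two connected components: the simple roots {alpha_5, alpha_7} form a chain of 2 nodes with a double edge at one end; the terminal node there is the unique short simple root (B_2), and {alpha_1, alpha_2, alpha_3, alpha_4, alpha_6} form a chain of 5 nodes with a double edge at one end; the terminal node there is the unique short simple root (B_5). A semisimple Lie algebra decomposes uniquely as the direct sum of simple ideals, one per connected component of its Dynkin diagram, so g ≅ B_2 ⊕ B_5 (dimension 10 + 55 = 65).

type B_2 ⊕ type B_5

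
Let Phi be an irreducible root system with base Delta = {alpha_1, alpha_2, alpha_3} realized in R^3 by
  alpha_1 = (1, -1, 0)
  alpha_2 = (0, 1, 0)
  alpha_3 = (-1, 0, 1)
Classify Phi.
Compute the Cartan integers a_ij = 2(alpha_i, alpha_j)/(alpha_j, alpha_j); the resulting 3x3 Cartan matrix is
[[2, -2, -1], [-1, 2, 0], [-1, 0, 2]].
The roots have two lengths (squared-length ratio 2:1); the short ones are alpha_{2}. The associated Dynkin diagram is a chain of 3 nodes with a double edge at one end; the terminal node there is the unique short simple root (B_3), so the type is B_3 (the algebra so(7)).

B_3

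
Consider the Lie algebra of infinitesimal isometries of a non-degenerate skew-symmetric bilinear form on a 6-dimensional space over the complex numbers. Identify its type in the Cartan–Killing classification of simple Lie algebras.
This is sp(6), which has dimension 6(6+1)/2 = 21 and rank 6/2 = 3. In the classification of classical Lie algebras, the symplectic algebra sp(2n) has type C_n; here n = 3, so the Dynkin diagram is a chain of 3 nodes with a double edge at one end; the terminal node there is the unique long simple root (C_3). Hence the type is C_3.

C_3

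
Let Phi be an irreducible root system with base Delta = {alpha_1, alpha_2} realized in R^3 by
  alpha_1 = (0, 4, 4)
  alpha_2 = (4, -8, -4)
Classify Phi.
G_2

Compute the Cartan integers a_ij = 2(alpha_i, alpha_j)/(alpha_j, alpha_j); the resulting 2x2 Cartan matrix is
[[2, -1], [-3, 2]].
The roots have two lengths (squared-length ratio 3:1); the short ones are alpha_{1}. The associated Dynkin diagram is two nodes joined by a triple edge (G_2), so the type is G_2.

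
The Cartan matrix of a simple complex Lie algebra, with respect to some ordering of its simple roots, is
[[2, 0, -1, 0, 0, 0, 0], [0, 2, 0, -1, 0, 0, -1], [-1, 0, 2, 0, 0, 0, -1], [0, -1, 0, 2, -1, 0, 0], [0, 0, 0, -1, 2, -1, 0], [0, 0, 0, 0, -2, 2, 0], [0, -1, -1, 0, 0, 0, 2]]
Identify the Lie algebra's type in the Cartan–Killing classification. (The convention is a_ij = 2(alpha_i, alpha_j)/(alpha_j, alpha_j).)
The matrix has rank 7 with 2's on the diagonal. Reading the off-diagonal entries as Dynkin edges (a single edge where a_ij = a_ji = -1; a double or triple edge where a_ij * a_ji = 2 or 3), the diagram is a chain of 7 nodes with a double edge at one end; the terminal node there is the unique long simple root (C_7). One simple-root ordering that puts it in standard form is (alpha_1, alpha_3, alpha_7, alpha_2, alpha_4, alpha_5, alpha_6). So the algebra is type C_7, i.e. sp(14).

C_7 (sp(14))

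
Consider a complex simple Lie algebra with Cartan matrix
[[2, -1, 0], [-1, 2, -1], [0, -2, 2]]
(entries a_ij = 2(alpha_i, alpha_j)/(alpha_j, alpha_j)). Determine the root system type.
The matrix has rank 3 with 2's on the diagonal. Reading the off-diagonal entries as Dynkin edges (a single edge where a_ij = a_ji = -1; a double or triple edge where a_ij * a_ji = 2 or 3), the diagram is a chain of 3 nodes with a double edge at one end; the terminal node there is the unique long simple root (C_3). One simple-root ordering that puts it in standard form is (alpha_1, alpha_2, alpha_3). So the algebra is type C_3, i.e. sp(6).

C3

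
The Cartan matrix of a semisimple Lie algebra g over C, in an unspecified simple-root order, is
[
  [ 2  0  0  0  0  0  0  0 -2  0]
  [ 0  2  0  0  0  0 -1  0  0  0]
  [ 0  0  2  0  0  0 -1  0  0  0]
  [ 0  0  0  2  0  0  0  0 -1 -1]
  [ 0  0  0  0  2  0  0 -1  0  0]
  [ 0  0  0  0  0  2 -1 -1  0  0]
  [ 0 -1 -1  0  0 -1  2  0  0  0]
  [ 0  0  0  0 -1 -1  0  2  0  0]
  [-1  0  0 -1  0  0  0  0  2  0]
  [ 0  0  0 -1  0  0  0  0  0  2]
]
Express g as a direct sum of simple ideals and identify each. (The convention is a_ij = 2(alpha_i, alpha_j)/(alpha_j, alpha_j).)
C4 + D6

The diagram associated to this matrix has two connected components: the simple roots {alpha_1, alpha_4, alpha_9, alpha_10} form a chain of 4 nodes with a double edge at one end; the terminal node there is the unique long simple root (C_4), and {alpha_2, alpha_3, alpha_5, alpha_6, alpha_7, alpha_8} form a chain of 4 nodes with a fork of two nodes at one end (D_6). A semisimple Lie algebra decomposes uniquely as the direct sum of simple ideals, one per connected component of its Dynkin diagram, so g ≅ C_4 ⊕ D_6 (dimension 36 + 66 = 102).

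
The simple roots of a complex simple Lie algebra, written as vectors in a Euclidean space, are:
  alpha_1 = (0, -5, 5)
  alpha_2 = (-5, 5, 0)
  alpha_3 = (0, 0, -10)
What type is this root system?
Compute the Cartan integers a_ij = 2(alpha_i, alpha_j)/(alpha_j, alpha_j); the resulting 3x3 Cartan matrix is
[[2, -1, -1], [-1, 2, 0], [-2, 0, 2]].
The roots have two lengths (squared-length ratio 2:1); the short ones are alpha_{1,2}. The associated Dynkin diagram is a chain of 3 nodes with a double edge at one end; the terminal node there is the unique long simple root (C_3), so the type is C_3 (the algebra sp(6)).

type C_3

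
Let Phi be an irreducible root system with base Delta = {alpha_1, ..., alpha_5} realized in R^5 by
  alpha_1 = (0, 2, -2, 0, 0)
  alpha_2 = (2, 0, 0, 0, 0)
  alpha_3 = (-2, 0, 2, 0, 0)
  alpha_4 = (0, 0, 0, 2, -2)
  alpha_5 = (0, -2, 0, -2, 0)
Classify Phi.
Compute the Cartan integers a_ij = 2(alpha_i, alpha_j)/(alpha_j, alpha_j); the resulting 5x5 Cartan matrix is
[[2, 0, -1, 0, -1], [0, 2, -1, 0, 0], [-1, -2, 2, 0, 0], [0, 0, 0, 2, -1], [-1, 0, 0, -1, 2]].
The roots have two lengths (squared-length ratio 2:1); the short ones are alpha_{2}. The associated Dynkin diagram is a chain of 5 nodes with a double edge at one end; the terminal node there is the unique short simple root (B_5), so the type is B_5 (the algebra so(11)).

B_5 (so(11))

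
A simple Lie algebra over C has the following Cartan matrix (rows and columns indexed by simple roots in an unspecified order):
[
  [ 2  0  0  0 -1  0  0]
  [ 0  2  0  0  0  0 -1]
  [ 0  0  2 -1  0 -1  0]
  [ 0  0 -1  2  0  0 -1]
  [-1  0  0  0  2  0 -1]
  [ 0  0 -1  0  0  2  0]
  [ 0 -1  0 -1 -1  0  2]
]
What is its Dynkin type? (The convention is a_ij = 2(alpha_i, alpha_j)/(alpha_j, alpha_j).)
The matrix has rank 7 with 2's on the diagonal. Reading the off-diagonal entries as Dynkin edges (a single edge where a_ij = a_ji = -1; a double or triple edge where a_ij * a_ji = 2 or 3), the diagram is a chain of 6 nodes with one extra node attached to the third node from one end (E_7). One simple-root ordering that puts it in standard form is (alpha_1, alpha_2, alpha_5, alpha_7, alpha_4, alpha_3, alpha_6). So the algebra is type E_7.

E_7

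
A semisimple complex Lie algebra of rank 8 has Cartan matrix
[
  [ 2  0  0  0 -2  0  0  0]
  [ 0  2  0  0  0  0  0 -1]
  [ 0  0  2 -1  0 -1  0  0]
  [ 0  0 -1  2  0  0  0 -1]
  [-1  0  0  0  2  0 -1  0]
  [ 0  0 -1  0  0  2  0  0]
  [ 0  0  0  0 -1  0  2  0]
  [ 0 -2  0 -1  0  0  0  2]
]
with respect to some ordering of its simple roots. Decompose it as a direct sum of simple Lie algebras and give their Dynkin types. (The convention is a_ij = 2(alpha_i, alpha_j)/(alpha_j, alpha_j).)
B_5 (so(11)) ⊕ C_3 (sp(6))

The diagram associated to this matrix has two connected components: the simple roots {alpha_2, alpha_3, alpha_4, alpha_6, alpha_8} form a chain of 5 nodes with a double edge at one end; the terminal node there is the unique short simple root (B_5), and {alpha_1, alpha_5, alpha_7} form a chain of 3 nodes with a double edge at one end; the terminal node there is the unique long simple root (C_3). A semisimple Lie algebra decomposes uniquely as the direct sum of simple ideals, one per connected component of its Dynkin diagram, so g ≅ B_5 ⊕ C_3 (dimension 55 + 21 = 76).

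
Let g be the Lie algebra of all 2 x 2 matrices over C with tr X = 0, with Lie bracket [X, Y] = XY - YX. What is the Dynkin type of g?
This is sl(2), which has dimension 2^2 - 1 = 3 and rank 2 - 1 = 1 (a Cartan subalgebra is the diagonal traceless matrices). In the classification of classical Lie algebras, the special linear algebra sl(n+1) has type A_n; here n = 1, so the Dynkin diagram is a chain of 1 nodes with single edges (A_1). Hence the type is A_1.

A_1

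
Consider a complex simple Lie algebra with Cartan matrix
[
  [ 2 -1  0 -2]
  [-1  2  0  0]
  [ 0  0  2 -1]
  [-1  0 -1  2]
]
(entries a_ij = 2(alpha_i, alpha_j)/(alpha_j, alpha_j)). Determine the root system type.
The matrix has rank 4 with 2's on the diagonal. Reading the off-diagonal entries as Dynkin edges (a single edge where a_ij = a_ji = -1; a double or triple edge where a_ij * a_ji = 2 or 3), the diagram is a chain of 4 nodes with a double edge between the middle two (F_4). One simple-root ordering that puts it in standard form is (alpha_2, alpha_1, alpha_4, alpha_3). So the algebra is type F_4.

F_4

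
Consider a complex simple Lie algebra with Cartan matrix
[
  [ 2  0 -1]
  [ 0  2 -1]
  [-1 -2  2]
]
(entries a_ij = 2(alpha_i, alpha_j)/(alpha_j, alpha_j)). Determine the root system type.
The matrix has rank 3 with 2's on the diagonal. Reading the off-diagonal entries as Dynkin edges (a single edge where a_ij = a_ji = -1; a double or triple edge where a_ij * a_ji = 2 or 3), the diagram is a chain of 3 nodes with a double edge at one end; the terminal node there is the unique short simple root (B_3). One simple-root ordering that puts it in standard form is (alpha_1, alpha_3, alpha_2). So the algebra is type B_3, i.e. so(7).

B_3 (so(7))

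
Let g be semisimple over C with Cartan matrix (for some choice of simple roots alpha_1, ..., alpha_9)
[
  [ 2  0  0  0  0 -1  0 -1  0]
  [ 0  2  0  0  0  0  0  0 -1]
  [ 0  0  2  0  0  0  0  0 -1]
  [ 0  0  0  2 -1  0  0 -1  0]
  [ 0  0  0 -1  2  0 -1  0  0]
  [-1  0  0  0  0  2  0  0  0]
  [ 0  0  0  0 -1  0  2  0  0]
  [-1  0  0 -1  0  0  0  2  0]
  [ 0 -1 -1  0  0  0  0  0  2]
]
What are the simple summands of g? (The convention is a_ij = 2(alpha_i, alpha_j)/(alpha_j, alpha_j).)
A_3 + A_6

The diagram associated to this matrix has two connected components: the simple roots {alpha_2, alpha_3, alpha_9} form a chain of 3 nodes with single edges (A_3), and {alpha_1, alpha_4, alpha_5, alpha_6, alpha_7, alpha_8} form a chain of 6 nodes with single edges (A_6). A semisimple Lie algebra decomposes uniquely as the direct sum of simple ideals, one per connected component of its Dynkin diagram, so g ≅ A_3 ⊕ A_6 (dimension 15 + 48 = 63).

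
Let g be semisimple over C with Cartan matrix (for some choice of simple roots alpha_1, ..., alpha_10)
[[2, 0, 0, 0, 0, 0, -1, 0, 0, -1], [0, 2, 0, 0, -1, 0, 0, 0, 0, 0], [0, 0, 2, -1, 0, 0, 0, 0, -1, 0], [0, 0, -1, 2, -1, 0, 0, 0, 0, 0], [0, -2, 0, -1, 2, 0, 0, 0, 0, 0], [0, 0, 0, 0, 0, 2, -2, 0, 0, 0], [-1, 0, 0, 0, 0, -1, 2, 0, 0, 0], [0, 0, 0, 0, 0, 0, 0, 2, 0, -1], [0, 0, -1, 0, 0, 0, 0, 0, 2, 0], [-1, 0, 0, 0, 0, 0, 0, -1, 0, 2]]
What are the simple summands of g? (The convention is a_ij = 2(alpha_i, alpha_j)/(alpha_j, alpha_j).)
B_5 (so(11)) + C_5 (sp(10))

The diagram associated to this matrix has two connected components: the simple roots {alpha_2, alpha_3, alpha_4, alpha_5, alpha_9} form a chain of 5 nodes with a double edge at one end; the terminal node there is the unique short simple root (B_5), and {alpha_1, alpha_6, alpha_7, alpha_8, alpha_10} form a chain of 5 nodes with a double edge at one end; the terminal node there is the unique long simple root (C_5). A semisimple Lie algebra decomposes uniquely as the direct sum of simple ideals, one per connected component of its Dynkin diagram, so g ≅ B_5 ⊕ C_5 (dimension 55 + 55 = 110).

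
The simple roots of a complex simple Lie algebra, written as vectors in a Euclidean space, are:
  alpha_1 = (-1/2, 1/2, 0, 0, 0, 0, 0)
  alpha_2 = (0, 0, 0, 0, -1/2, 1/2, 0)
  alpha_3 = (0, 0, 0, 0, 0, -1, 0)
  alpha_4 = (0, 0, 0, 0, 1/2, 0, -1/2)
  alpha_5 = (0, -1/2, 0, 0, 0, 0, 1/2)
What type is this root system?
C_5 (sp(10))

Compute the Cartan integers a_ij = 2(alpha_i, alpha_j)/(alpha_j, alpha_j); the resulting 5x5 Cartan matrix is
[[2, 0, 0, 0, -1], [0, 2, -1, -1, 0], [0, -2, 2, 0, 0], [0, -1, 0, 2, -1], [-1, 0, 0, -1, 2]].
The roots have two lengths (squared-length ratio 2:1); the short ones are alpha_{1,2,4,5}. The associated Dynkin diagram is a chain of 5 nodes with a double edge at one end; the terminal node there is the unique long simple root (C_5), so the type is C_5 (the algebra sp(10)).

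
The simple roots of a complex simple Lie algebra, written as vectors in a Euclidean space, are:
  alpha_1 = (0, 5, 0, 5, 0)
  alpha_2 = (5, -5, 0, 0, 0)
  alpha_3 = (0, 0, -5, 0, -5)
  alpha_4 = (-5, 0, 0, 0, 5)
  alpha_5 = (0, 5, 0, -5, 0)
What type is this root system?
Compute the Cartan integers a_ij = 2(alpha_i, alpha_j)/(alpha_j, alpha_j); the resulting 5x5 Cartan matrix is
[[2, -1, 0, 0, 0], [-1, 2, 0, -1, -1], [0, 0, 2, -1, 0], [0, -1, -1, 2, 0], [0, -1, 0, 0, 2]].
All simple roots have the same length, so the diagram is simply laced. The associated Dynkin diagram is a chain of 3 nodes with a fork of two nodes at one end (D_5), so the type is D_5 (the algebra so(10)).

D5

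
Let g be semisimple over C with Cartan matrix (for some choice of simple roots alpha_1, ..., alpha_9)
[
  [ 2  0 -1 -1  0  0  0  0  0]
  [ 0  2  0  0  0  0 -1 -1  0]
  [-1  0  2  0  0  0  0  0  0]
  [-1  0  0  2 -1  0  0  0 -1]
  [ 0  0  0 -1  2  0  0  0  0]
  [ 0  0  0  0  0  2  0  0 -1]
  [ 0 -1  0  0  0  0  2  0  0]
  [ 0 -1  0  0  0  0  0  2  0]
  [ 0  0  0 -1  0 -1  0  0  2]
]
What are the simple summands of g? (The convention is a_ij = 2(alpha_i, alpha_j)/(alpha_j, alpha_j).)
The diagram associated to this matrix has two connected components: the simple roots {alpha_2, alpha_7, alpha_8} form a chain of 3 nodes with single edges (A_3), and {alpha_1, alpha_3, alpha_4, alpha_5, alpha_6, alpha_9} form a chain of 5 nodes with one extra node attached to the third node from one end (E_6). A semisimple Lie algebra decomposes uniquely as the direct sum of simple ideals, one per connected component of its Dynkin diagram, so g ≅ A_3 ⊕ E_6 (dimension 15 + 78 = 93).

A3 ⊕ E6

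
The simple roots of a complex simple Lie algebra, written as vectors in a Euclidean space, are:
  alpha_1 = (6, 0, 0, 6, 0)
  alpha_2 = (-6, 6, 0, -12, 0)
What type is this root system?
Compute the Cartan integers a_ij = 2(alpha_i, alpha_j)/(alpha_j, alpha_j); the resulting 2x2 Cartan matrix is
[[2, -1], [-3, 2]].
The roots have two lengths (squared-length ratio 3:1); the short ones are alpha_{1}. The associated Dynkin diagram is two nodes joined by a triple edge (G_2), so the type is G_2.

type G_2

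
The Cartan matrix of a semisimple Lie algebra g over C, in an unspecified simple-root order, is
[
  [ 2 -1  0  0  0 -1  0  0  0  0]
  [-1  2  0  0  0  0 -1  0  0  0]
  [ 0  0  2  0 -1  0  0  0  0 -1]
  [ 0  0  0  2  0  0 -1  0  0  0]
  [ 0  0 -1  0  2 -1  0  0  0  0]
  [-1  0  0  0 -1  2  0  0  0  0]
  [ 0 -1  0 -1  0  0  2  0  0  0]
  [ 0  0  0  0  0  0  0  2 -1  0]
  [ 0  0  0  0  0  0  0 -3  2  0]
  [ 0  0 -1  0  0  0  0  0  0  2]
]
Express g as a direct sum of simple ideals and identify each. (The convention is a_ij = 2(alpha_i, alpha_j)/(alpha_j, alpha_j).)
The diagram associated to this matrix has two connected components: the simple roots {alpha_1, alpha_2, alpha_3, alpha_4, alpha_5, alpha_6, alpha_7, alpha_10} form a chain of 8 nodes with single edges (A_8), and {alpha_8, alpha_9} form two nodes joined by a triple edge (G_2). A semisimple Lie algebra decomposes uniquely as the direct sum of simple ideals, one per connected component of its Dynkin diagram, so g ≅ A_8 ⊕ G_2 (dimension 80 + 14 = 94).

type A_8 + type G_2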